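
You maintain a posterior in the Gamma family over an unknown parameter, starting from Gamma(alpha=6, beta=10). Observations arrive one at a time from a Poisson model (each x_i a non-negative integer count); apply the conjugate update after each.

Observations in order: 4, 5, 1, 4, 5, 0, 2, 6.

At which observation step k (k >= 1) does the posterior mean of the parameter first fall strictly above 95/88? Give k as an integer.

obs 1: x=4 → posterior Gamma(10, 11)
obs 2: x=5 → posterior Gamma(15, 12)
obs 3: x=1 → posterior Gamma(16, 13)
obs 4: x=4 → posterior Gamma(20, 14)
obs 5: x=5 → posterior Gamma(25, 15)
obs 6: x=0 → posterior Gamma(25, 16)
obs 7: x=2 → posterior Gamma(27, 17)
obs 8: x=6 → posterior Gamma(33, 18)

k = 2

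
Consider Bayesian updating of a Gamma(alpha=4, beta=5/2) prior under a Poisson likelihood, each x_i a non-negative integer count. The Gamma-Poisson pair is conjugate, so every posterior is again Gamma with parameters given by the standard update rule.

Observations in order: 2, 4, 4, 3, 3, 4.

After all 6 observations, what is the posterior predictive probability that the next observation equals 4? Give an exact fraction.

obs 1: x=2 → posterior Gamma(6, 7/2)
obs 2: x=4 → posterior Gamma(10, 9/2)
obs 3: x=4 → posterior Gamma(14, 11/2)
obs 4: x=3 → posterior Gamma(17, 13/2)
obs 5: x=3 → posterior Gamma(20, 15/2)
obs 6: x=4 → posterior Gamma(24, 17/2)

95317186905143022823895956087576800/638411683925748518131605316913942641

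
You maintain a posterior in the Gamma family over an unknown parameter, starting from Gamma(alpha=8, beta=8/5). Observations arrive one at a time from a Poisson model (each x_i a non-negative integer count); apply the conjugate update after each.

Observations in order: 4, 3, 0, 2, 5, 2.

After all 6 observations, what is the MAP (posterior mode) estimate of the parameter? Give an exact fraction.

115/38

obs 1: x=4 → posterior Gamma(12, 13/5)
obs 2: x=3 → posterior Gamma(15, 18/5)
obs 3: x=0 → posterior Gamma(15, 23/5)
obs 4: x=2 → posterior Gamma(17, 28/5)
obs 5: x=5 → posterior Gamma(22, 33/5)
obs 6: x=2 → posterior Gamma(24, 38/5)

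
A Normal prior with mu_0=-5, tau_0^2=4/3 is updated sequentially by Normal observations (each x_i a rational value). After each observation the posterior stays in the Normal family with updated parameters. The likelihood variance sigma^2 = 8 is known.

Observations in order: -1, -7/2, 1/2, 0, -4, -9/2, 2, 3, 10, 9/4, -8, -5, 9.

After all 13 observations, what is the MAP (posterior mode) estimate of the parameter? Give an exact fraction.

-117/76

obs 1: x=-1 → posterior Normal(-31/7, 8/7)
obs 2: x=-7/2 → posterior Normal(-69/16, 1)
obs 3: x=1/2 → posterior Normal(-34/9, 8/9)
obs 4: x=0 → posterior Normal(-17/5, 4/5)
obs 5: x=-4 → posterior Normal(-38/11, 8/11)
obs 6: x=-9/2 → posterior Normal(-85/24, 2/3)
obs 7: x=2 → posterior Normal(-81/26, 8/13)
obs 8: x=3 → posterior Normal(-75/28, 4/7)
obs 9: x=10 → posterior Normal(-11/6, 8/15)
obs 10: x=9/4 → posterior Normal(-101/64, 1/2)
obs 11: x=-8 → posterior Normal(-133/68, 8/17)
obs 12: x=-5 → posterior Normal(-17/8, 4/9)
obs 13: x=9 → posterior Normal(-117/76, 8/19)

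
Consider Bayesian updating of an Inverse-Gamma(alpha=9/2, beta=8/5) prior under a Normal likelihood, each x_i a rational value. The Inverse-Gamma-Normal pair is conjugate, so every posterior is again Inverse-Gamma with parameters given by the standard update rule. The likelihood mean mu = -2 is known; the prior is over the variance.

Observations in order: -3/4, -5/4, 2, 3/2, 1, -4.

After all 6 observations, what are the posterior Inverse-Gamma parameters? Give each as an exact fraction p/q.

obs 1: x=-3/4 → posterior Inverse-Gamma(5, 381/160)
obs 2: x=-5/4 → posterior Inverse-Gamma(11/2, 213/80)
obs 3: x=2 → posterior Inverse-Gamma(6, 853/80)
obs 4: x=3/2 → posterior Inverse-Gamma(13/2, 1343/80)
obs 5: x=1 → posterior Inverse-Gamma(7, 1703/80)
obs 6: x=-4 → posterior Inverse-Gamma(15/2, 1863/80)

alpha=15/2, beta=1863/80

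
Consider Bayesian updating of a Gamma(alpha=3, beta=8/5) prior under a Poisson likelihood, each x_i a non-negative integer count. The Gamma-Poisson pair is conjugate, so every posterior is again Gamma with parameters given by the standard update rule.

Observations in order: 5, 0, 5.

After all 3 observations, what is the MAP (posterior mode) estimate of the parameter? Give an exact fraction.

60/23

obs 1: x=5 → posterior Gamma(8, 13/5)
obs 2: x=0 → posterior Gamma(8, 18/5)
obs 3: x=5 → posterior Gamma(13, 23/5)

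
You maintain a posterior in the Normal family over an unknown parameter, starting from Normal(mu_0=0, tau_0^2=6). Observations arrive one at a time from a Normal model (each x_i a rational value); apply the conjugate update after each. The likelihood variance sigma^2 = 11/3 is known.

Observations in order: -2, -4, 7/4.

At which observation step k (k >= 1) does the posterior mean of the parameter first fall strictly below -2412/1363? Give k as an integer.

obs 1: x=-2 → posterior Normal(-36/29, 66/29)
obs 2: x=-4 → posterior Normal(-108/47, 66/47)
obs 3: x=7/4 → posterior Normal(-153/130, 66/65)

k = 2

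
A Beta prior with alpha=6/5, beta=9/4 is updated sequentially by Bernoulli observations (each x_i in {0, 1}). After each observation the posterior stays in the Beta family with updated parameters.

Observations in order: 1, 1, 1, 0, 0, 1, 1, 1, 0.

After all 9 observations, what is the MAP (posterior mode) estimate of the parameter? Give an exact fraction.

124/209

obs 1: x=1 → posterior Beta(11/5, 9/4)
obs 2: x=1 → posterior Beta(16/5, 9/4)
obs 3: x=1 → posterior Beta(21/5, 9/4)
obs 4: x=0 → posterior Beta(21/5, 13/4)
obs 5: x=0 → posterior Beta(21/5, 17/4)
obs 6: x=1 → posterior Beta(26/5, 17/4)
obs 7: x=1 → posterior Beta(31/5, 17/4)
obs 8: x=1 → posterior Beta(36/5, 17/4)
obs 9: x=0 → posterior Beta(36/5, 21/4)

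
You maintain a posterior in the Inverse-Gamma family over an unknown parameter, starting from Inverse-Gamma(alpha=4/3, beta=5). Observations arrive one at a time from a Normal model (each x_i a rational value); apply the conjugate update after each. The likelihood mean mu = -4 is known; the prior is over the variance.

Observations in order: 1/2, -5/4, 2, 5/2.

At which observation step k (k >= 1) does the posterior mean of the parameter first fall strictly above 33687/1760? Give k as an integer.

obs 1: x=1/2 → posterior Inverse-Gamma(11/6, 121/8)
obs 2: x=-5/4 → posterior Inverse-Gamma(7/3, 605/32)
obs 3: x=2 → posterior Inverse-Gamma(17/6, 1181/32)
obs 4: x=5/2 → posterior Inverse-Gamma(10/3, 1857/32)

k = 3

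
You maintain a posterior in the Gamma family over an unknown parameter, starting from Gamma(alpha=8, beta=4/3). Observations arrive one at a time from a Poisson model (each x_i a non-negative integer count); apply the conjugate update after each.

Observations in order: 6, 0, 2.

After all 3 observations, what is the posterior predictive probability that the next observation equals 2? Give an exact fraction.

obs 1: x=6 → posterior Gamma(14, 7/3)
obs 2: x=0 → posterior Gamma(14, 10/3)
obs 3: x=2 → posterior Gamma(16, 13/3)

101808741205026515673/590295810358705651712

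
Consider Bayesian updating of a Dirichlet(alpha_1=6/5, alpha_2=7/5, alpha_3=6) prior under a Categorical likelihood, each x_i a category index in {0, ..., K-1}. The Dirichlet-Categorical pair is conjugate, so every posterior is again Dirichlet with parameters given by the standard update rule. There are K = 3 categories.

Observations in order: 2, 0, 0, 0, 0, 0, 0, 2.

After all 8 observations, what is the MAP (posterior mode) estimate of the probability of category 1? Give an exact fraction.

obs 1: x=2 → posterior Dirichlet(6/5, 7/5, 7)
obs 2: x=0 → posterior Dirichlet(11/5, 7/5, 7)
obs 3: x=0 → posterior Dirichlet(16/5, 7/5, 7)
obs 4: x=0 → posterior Dirichlet(21/5, 7/5, 7)
obs 5: x=0 → posterior Dirichlet(26/5, 7/5, 7)
obs 6: x=0 → posterior Dirichlet(31/5, 7/5, 7)
obs 7: x=0 → posterior Dirichlet(36/5, 7/5, 7)
obs 8: x=2 → posterior Dirichlet(36/5, 7/5, 8)

1/34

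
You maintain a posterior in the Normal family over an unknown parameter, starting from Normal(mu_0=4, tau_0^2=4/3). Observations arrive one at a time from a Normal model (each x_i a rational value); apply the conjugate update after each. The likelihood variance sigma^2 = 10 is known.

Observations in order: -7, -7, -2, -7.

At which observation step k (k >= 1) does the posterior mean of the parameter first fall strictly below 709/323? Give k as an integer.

k = 2

obs 1: x=-7 → posterior Normal(46/17, 20/17)
obs 2: x=-7 → posterior Normal(32/19, 20/19)
obs 3: x=-2 → posterior Normal(4/3, 20/21)
obs 4: x=-7 → posterior Normal(14/23, 20/23)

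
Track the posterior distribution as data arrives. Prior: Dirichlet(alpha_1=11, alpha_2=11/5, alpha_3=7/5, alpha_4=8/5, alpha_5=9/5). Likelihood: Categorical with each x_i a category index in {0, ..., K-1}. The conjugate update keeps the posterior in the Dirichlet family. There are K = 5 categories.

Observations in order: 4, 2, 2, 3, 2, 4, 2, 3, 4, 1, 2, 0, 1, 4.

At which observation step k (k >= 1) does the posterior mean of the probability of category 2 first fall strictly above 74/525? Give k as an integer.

k = 3

obs 1: x=4 → posterior Dirichlet(11, 11/5, 7/5, 8/5, 14/5)
obs 2: x=2 → posterior Dirichlet(11, 11/5, 12/5, 8/5, 14/5)
obs 3: x=2 → posterior Dirichlet(11, 11/5, 17/5, 8/5, 14/5)
obs 4: x=3 → posterior Dirichlet(11, 11/5, 17/5, 13/5, 14/5)
obs 5: x=2 → posterior Dirichlet(11, 11/5, 22/5, 13/5, 14/5)
obs 6: x=4 → posterior Dirichlet(11, 11/5, 22/5, 13/5, 19/5)
obs 7: x=2 → posterior Dirichlet(11, 11/5, 27/5, 13/5, 19/5)
obs 8: x=3 → posterior Dirichlet(11, 11/5, 27/5, 18/5, 19/5)
obs 9: x=4 → posterior Dirichlet(11, 11/5, 27/5, 18/5, 24/5)
obs 10: x=1 → posterior Dirichlet(11, 16/5, 27/5, 18/5, 24/5)
obs 11: x=2 → posterior Dirichlet(11, 16/5, 32/5, 18/5, 24/5)
obs 12: x=0 → posterior Dirichlet(12, 16/5, 32/5, 18/5, 24/5)
obs 13: x=1 → posterior Dirichlet(12, 21/5, 32/5, 18/5, 24/5)
obs 14: x=4 → posterior Dirichlet(12, 21/5, 32/5, 18/5, 29/5)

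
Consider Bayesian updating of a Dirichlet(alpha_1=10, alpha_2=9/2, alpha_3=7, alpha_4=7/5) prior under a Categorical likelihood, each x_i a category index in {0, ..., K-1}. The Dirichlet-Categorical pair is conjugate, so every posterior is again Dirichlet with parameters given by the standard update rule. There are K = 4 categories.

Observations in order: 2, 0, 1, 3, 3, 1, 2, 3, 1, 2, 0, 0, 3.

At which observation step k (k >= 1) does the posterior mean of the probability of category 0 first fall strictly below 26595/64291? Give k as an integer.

k = 4

obs 1: x=2 → posterior Dirichlet(10, 9/2, 8, 7/5)
obs 2: x=0 → posterior Dirichlet(11, 9/2, 8, 7/5)
obs 3: x=1 → posterior Dirichlet(11, 11/2, 8, 7/5)
obs 4: x=3 → posterior Dirichlet(11, 11/2, 8, 12/5)
obs 5: x=3 → posterior Dirichlet(11, 11/2, 8, 17/5)
obs 6: x=1 → posterior Dirichlet(11, 13/2, 8, 17/5)
obs 7: x=2 → posterior Dirichlet(11, 13/2, 9, 17/5)
obs 8: x=3 → posterior Dirichlet(11, 13/2, 9, 22/5)
obs 9: x=1 → posterior Dirichlet(11, 15/2, 9, 22/5)
obs 10: x=2 → posterior Dirichlet(11, 15/2, 10, 22/5)
obs 11: x=0 → posterior Dirichlet(12, 15/2, 10, 22/5)
obs 12: x=0 → posterior Dirichlet(13, 15/2, 10, 22/5)
obs 13: x=3 → posterior Dirichlet(13, 15/2, 10, 27/5)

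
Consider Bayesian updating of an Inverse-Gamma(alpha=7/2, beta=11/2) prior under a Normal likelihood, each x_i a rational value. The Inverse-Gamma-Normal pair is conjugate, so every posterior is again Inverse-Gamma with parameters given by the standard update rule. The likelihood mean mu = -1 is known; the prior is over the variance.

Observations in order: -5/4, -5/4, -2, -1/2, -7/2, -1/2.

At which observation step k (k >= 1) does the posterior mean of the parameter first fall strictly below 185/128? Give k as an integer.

k = 4

obs 1: x=-5/4 → posterior Inverse-Gamma(4, 177/32)
obs 2: x=-5/4 → posterior Inverse-Gamma(9/2, 89/16)
obs 3: x=-2 → posterior Inverse-Gamma(5, 97/16)
obs 4: x=-1/2 → posterior Inverse-Gamma(11/2, 99/16)
obs 5: x=-7/2 → posterior Inverse-Gamma(6, 149/16)
obs 6: x=-1/2 → posterior Inverse-Gamma(13/2, 151/16)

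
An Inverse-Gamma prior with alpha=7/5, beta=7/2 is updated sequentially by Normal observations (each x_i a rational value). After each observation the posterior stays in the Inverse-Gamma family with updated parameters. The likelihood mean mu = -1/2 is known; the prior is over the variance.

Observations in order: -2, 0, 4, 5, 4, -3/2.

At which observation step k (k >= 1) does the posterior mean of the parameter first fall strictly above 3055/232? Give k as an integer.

k = 5

obs 1: x=-2 → posterior Inverse-Gamma(19/10, 37/8)
obs 2: x=0 → posterior Inverse-Gamma(12/5, 19/4)
obs 3: x=4 → posterior Inverse-Gamma(29/10, 119/8)
obs 4: x=5 → posterior Inverse-Gamma(17/5, 30)
obs 5: x=4 → posterior Inverse-Gamma(39/10, 321/8)
obs 6: x=-3/2 → posterior Inverse-Gamma(22/5, 325/8)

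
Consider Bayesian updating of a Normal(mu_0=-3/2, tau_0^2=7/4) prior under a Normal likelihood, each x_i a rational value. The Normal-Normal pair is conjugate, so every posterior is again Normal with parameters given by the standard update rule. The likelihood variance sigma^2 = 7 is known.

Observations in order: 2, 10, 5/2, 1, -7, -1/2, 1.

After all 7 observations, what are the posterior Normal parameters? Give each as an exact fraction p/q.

mu_0=3/11, tau_0^2=7/11

obs 1: x=2 → posterior Normal(-4/5, 7/5)
obs 2: x=10 → posterior Normal(1, 7/6)
obs 3: x=5/2 → posterior Normal(17/14, 1)
obs 4: x=1 → posterior Normal(19/16, 7/8)
obs 5: x=-7 → posterior Normal(5/18, 7/9)
obs 6: x=-1/2 → posterior Normal(1/5, 7/10)
obs 7: x=1 → posterior Normal(3/11, 7/11)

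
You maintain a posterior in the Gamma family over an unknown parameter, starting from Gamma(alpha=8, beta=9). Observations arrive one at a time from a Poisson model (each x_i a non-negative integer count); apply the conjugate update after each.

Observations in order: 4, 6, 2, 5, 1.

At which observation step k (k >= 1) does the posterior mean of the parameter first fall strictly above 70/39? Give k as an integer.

k = 4

obs 1: x=4 → posterior Gamma(12, 10)
obs 2: x=6 → posterior Gamma(18, 11)
obs 3: x=2 → posterior Gamma(20, 12)
obs 4: x=5 → posterior Gamma(25, 13)
obs 5: x=1 → posterior Gamma(26, 14)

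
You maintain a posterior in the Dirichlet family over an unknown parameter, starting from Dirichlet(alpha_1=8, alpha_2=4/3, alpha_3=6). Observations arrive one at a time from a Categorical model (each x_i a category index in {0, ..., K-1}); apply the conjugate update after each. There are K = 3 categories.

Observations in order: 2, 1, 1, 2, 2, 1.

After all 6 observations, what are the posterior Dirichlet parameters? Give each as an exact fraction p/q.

alpha_1=8, alpha_2=13/3, alpha_3=9

obs 1: x=2 → posterior Dirichlet(8, 4/3, 7)
obs 2: x=1 → posterior Dirichlet(8, 7/3, 7)
obs 3: x=1 → posterior Dirichlet(8, 10/3, 7)
obs 4: x=2 → posterior Dirichlet(8, 10/3, 8)
obs 5: x=2 → posterior Dirichlet(8, 10/3, 9)
obs 6: x=1 → posterior Dirichlet(8, 13/3, 9)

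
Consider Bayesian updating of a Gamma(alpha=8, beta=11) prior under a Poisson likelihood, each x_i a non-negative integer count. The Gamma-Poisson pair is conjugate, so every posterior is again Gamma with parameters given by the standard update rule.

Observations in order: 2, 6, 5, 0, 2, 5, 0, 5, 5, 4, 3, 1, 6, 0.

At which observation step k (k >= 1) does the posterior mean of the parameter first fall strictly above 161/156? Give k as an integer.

obs 1: x=2 → posterior Gamma(10, 12)
obs 2: x=6 → posterior Gamma(16, 13)
obs 3: x=5 → posterior Gamma(21, 14)
obs 4: x=0 → posterior Gamma(21, 15)
obs 5: x=2 → posterior Gamma(23, 16)
obs 6: x=5 → posterior Gamma(28, 17)
obs 7: x=0 → posterior Gamma(28, 18)
obs 8: x=5 → posterior Gamma(33, 19)
obs 9: x=5 → posterior Gamma(38, 20)
obs 10: x=4 → posterior Gamma(42, 21)
obs 11: x=3 → posterior Gamma(45, 22)
obs 12: x=1 → posterior Gamma(46, 23)
obs 13: x=6 → posterior Gamma(52, 24)
obs 14: x=0 → posterior Gamma(52, 25)

k = 2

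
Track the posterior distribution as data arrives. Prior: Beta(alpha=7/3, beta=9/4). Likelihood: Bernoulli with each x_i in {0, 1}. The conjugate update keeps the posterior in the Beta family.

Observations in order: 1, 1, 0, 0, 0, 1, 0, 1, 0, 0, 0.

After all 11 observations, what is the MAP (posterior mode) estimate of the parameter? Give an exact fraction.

64/163

obs 1: x=1 → posterior Beta(10/3, 9/4)
obs 2: x=1 → posterior Beta(13/3, 9/4)
obs 3: x=0 → posterior Beta(13/3, 13/4)
obs 4: x=0 → posterior Beta(13/3, 17/4)
obs 5: x=0 → posterior Beta(13/3, 21/4)
obs 6: x=1 → posterior Beta(16/3, 21/4)
obs 7: x=0 → posterior Beta(16/3, 25/4)
obs 8: x=1 → posterior Beta(19/3, 25/4)
obs 9: x=0 → posterior Beta(19/3, 29/4)
obs 10: x=0 → posterior Beta(19/3, 33/4)
obs 11: x=0 → posterior Beta(19/3, 37/4)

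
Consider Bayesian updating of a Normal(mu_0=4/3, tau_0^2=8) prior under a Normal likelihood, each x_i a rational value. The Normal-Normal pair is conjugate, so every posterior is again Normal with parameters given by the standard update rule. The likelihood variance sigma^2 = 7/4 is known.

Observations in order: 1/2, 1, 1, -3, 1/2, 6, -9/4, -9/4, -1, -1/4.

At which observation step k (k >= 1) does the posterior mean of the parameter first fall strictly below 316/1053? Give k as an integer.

obs 1: x=1/2 → posterior Normal(76/117, 56/39)
obs 2: x=1 → posterior Normal(172/213, 56/71)
obs 3: x=1 → posterior Normal(268/309, 56/103)
obs 4: x=-3 → posterior Normal(-4/81, 56/135)
obs 5: x=1/2 → posterior Normal(28/501, 56/167)
obs 6: x=6 → posterior Normal(604/597, 56/199)
obs 7: x=-9/4 → posterior Normal(388/693, 8/33)
obs 8: x=-9/4 → posterior Normal(172/789, 56/263)
obs 9: x=-1 → posterior Normal(76/885, 56/295)
obs 10: x=-1/4 → posterior Normal(52/981, 56/327)

k = 4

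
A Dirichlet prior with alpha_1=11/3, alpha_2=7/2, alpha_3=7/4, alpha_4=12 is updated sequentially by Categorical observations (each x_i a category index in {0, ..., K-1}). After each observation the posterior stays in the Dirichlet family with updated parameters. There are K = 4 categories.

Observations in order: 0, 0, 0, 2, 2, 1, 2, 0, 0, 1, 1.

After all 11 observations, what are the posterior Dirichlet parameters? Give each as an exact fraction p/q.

alpha_1=26/3, alpha_2=13/2, alpha_3=19/4, alpha_4=12

obs 1: x=0 → posterior Dirichlet(14/3, 7/2, 7/4, 12)
obs 2: x=0 → posterior Dirichlet(17/3, 7/2, 7/4, 12)
obs 3: x=0 → posterior Dirichlet(20/3, 7/2, 7/4, 12)
obs 4: x=2 → posterior Dirichlet(20/3, 7/2, 11/4, 12)
obs 5: x=2 → posterior Dirichlet(20/3, 7/2, 15/4, 12)
obs 6: x=1 → posterior Dirichlet(20/3, 9/2, 15/4, 12)
obs 7: x=2 → posterior Dirichlet(20/3, 9/2, 19/4, 12)
obs 8: x=0 → posterior Dirichlet(23/3, 9/2, 19/4, 12)
obs 9: x=0 → posterior Dirichlet(26/3, 9/2, 19/4, 12)
obs 10: x=1 → posterior Dirichlet(26/3, 11/2, 19/4, 12)
obs 11: x=1 → posterior Dirichlet(26/3, 13/2, 19/4, 12)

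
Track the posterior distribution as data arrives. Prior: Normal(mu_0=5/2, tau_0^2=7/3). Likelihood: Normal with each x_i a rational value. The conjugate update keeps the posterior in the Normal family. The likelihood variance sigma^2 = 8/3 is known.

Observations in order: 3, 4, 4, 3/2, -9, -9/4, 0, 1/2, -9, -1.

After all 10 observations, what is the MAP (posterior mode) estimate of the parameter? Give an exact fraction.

-151/312

obs 1: x=3 → posterior Normal(41/15, 56/45)
obs 2: x=4 → posterior Normal(69/22, 28/33)
obs 3: x=4 → posterior Normal(97/29, 56/87)
obs 4: x=3/2 → posterior Normal(215/72, 14/27)
obs 5: x=-9 → posterior Normal(89/86, 56/129)
obs 6: x=-9/4 → posterior Normal(23/40, 28/75)
obs 7: x=0 → posterior Normal(115/228, 56/171)
obs 8: x=1/2 → posterior Normal(129/256, 7/24)
obs 9: x=-9 → posterior Normal(-123/284, 56/213)
obs 10: x=-1 → posterior Normal(-151/312, 28/117)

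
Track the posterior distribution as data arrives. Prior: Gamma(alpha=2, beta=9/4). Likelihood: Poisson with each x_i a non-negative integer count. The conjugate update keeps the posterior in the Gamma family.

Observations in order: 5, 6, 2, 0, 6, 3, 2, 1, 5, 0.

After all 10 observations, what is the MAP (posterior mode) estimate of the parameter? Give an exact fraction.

obs 1: x=5 → posterior Gamma(7, 13/4)
obs 2: x=6 → posterior Gamma(13, 17/4)
obs 3: x=2 → posterior Gamma(15, 21/4)
obs 4: x=0 → posterior Gamma(15, 25/4)
obs 5: x=6 → posterior Gamma(21, 29/4)
obs 6: x=3 → posterior Gamma(24, 33/4)
obs 7: x=2 → posterior Gamma(26, 37/4)
obs 8: x=1 → posterior Gamma(27, 41/4)
obs 9: x=5 → posterior Gamma(32, 45/4)
obs 10: x=0 → posterior Gamma(32, 49/4)

124/49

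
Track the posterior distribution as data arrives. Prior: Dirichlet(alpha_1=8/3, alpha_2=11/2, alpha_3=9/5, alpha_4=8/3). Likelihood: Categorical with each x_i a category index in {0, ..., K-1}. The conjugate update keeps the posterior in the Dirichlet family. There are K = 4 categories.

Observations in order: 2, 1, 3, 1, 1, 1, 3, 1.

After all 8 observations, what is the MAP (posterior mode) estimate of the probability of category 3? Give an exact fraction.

110/499

obs 1: x=2 → posterior Dirichlet(8/3, 11/2, 14/5, 8/3)
obs 2: x=1 → posterior Dirichlet(8/3, 13/2, 14/5, 8/3)
obs 3: x=3 → posterior Dirichlet(8/3, 13/2, 14/5, 11/3)
obs 4: x=1 → posterior Dirichlet(8/3, 15/2, 14/5, 11/3)
obs 5: x=1 → posterior Dirichlet(8/3, 17/2, 14/5, 11/3)
obs 6: x=1 → posterior Dirichlet(8/3, 19/2, 14/5, 11/3)
obs 7: x=3 → posterior Dirichlet(8/3, 19/2, 14/5, 14/3)
obs 8: x=1 → posterior Dirichlet(8/3, 21/2, 14/5, 14/3)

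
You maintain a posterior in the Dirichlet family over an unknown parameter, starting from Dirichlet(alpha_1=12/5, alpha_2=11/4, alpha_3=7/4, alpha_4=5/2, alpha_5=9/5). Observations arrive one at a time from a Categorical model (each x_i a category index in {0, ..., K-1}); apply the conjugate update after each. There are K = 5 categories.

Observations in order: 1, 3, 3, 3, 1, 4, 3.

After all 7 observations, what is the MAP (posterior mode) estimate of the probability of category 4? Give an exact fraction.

3/22

obs 1: x=1 → posterior Dirichlet(12/5, 15/4, 7/4, 5/2, 9/5)
obs 2: x=3 → posterior Dirichlet(12/5, 15/4, 7/4, 7/2, 9/5)
obs 3: x=3 → posterior Dirichlet(12/5, 15/4, 7/4, 9/2, 9/5)
obs 4: x=3 → posterior Dirichlet(12/5, 15/4, 7/4, 11/2, 9/5)
obs 5: x=1 → posterior Dirichlet(12/5, 19/4, 7/4, 11/2, 9/5)
obs 6: x=4 → posterior Dirichlet(12/5, 19/4, 7/4, 11/2, 14/5)
obs 7: x=3 → posterior Dirichlet(12/5, 19/4, 7/4, 13/2, 14/5)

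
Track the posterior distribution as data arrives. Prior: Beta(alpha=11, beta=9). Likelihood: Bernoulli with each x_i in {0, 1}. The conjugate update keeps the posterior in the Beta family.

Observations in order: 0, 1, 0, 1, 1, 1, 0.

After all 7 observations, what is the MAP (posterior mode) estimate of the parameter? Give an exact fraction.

14/25

obs 1: x=0 → posterior Beta(11, 10)
obs 2: x=1 → posterior Beta(12, 10)
obs 3: x=0 → posterior Beta(12, 11)
obs 4: x=1 → posterior Beta(13, 11)
obs 5: x=1 → posterior Beta(14, 11)
obs 6: x=1 → posterior Beta(15, 11)
obs 7: x=0 → posterior Beta(15, 12)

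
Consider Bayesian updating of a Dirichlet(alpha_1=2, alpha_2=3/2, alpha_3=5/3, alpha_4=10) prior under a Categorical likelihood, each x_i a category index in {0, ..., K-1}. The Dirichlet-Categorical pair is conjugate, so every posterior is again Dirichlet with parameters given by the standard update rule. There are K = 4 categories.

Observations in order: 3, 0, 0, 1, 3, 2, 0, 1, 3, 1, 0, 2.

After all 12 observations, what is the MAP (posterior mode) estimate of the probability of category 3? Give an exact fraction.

72/139

obs 1: x=3 → posterior Dirichlet(2, 3/2, 5/3, 11)
obs 2: x=0 → posterior Dirichlet(3, 3/2, 5/3, 11)
obs 3: x=0 → posterior Dirichlet(4, 3/2, 5/3, 11)
obs 4: x=1 → posterior Dirichlet(4, 5/2, 5/3, 11)
obs 5: x=3 → posterior Dirichlet(4, 5/2, 5/3, 12)
obs 6: x=2 → posterior Dirichlet(4, 5/2, 8/3, 12)
obs 7: x=0 → posterior Dirichlet(5, 5/2, 8/3, 12)
obs 8: x=1 → posterior Dirichlet(5, 7/2, 8/3, 12)
obs 9: x=3 → posterior Dirichlet(5, 7/2, 8/3, 13)
obs 10: x=1 → posterior Dirichlet(5, 9/2, 8/3, 13)
obs 11: x=0 → posterior Dirichlet(6, 9/2, 8/3, 13)
obs 12: x=2 → posterior Dirichlet(6, 9/2, 11/3, 13)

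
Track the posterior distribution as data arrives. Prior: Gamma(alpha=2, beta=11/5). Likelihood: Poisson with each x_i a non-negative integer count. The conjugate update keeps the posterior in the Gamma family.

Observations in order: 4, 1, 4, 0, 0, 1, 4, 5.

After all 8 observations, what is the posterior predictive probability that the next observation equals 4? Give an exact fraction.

obs 1: x=4 → posterior Gamma(6, 16/5)
obs 2: x=1 → posterior Gamma(7, 21/5)
obs 3: x=4 → posterior Gamma(11, 26/5)
obs 4: x=0 → posterior Gamma(11, 31/5)
obs 5: x=0 → posterior Gamma(11, 36/5)
obs 6: x=1 → posterior Gamma(12, 41/5)
obs 7: x=4 → posterior Gamma(16, 46/5)
obs 8: x=5 → posterior Gamma(21, 51/5)

342843161528862227355569805653977670443125/3618867143273924489785200031341112547344384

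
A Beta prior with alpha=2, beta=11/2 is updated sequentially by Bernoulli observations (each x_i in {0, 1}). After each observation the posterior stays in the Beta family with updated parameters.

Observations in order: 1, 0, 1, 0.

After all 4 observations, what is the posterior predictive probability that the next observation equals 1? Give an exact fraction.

obs 1: x=1 → posterior Beta(3, 11/2)
obs 2: x=0 → posterior Beta(3, 13/2)
obs 3: x=1 → posterior Beta(4, 13/2)
obs 4: x=0 → posterior Beta(4, 15/2)

8/23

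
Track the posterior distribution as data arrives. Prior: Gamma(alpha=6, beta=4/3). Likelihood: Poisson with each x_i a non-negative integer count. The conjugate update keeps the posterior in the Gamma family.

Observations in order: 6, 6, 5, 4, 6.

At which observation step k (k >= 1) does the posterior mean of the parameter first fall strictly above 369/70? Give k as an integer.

k = 2

obs 1: x=6 → posterior Gamma(12, 7/3)
obs 2: x=6 → posterior Gamma(18, 10/3)
obs 3: x=5 → posterior Gamma(23, 13/3)
obs 4: x=4 → posterior Gamma(27, 16/3)
obs 5: x=6 → posterior Gamma(33, 19/3)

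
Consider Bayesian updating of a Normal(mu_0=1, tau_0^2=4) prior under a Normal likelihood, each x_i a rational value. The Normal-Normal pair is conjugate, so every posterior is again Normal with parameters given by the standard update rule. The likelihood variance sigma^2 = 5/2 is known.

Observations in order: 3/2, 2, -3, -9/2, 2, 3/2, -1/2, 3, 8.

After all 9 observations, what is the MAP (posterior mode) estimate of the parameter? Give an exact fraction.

obs 1: x=3/2 → posterior Normal(17/13, 20/13)
obs 2: x=2 → posterior Normal(11/7, 20/21)
obs 3: x=-3 → posterior Normal(9/29, 20/29)
obs 4: x=-9/2 → posterior Normal(-27/37, 20/37)
obs 5: x=2 → posterior Normal(-11/45, 4/9)
obs 6: x=3/2 → posterior Normal(1/53, 20/53)
obs 7: x=-1/2 → posterior Normal(-3/61, 20/61)
obs 8: x=3 → posterior Normal(7/23, 20/69)
obs 9: x=8 → posterior Normal(85/77, 20/77)

85/77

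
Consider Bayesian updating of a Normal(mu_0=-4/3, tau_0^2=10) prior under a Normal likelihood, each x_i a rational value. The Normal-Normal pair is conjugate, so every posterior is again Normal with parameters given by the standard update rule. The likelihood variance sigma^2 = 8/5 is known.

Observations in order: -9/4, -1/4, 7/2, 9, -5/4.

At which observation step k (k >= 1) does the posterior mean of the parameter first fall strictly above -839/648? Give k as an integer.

obs 1: x=-9/4 → posterior Normal(-739/348, 40/29)
obs 2: x=-1/4 → posterior Normal(-407/324, 20/27)
obs 3: x=7/2 → posterior Normal(59/237, 40/79)
obs 4: x=9 → posterior Normal(367/156, 5/13)
obs 5: x=-5/4 → posterior Normal(2561/1548, 40/129)

k = 2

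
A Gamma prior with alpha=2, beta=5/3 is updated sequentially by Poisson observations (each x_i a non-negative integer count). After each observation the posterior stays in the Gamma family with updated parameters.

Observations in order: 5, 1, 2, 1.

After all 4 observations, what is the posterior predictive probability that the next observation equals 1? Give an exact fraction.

obs 1: x=5 → posterior Gamma(7, 8/3)
obs 2: x=1 → posterior Gamma(8, 11/3)
obs 3: x=2 → posterior Gamma(10, 14/3)
obs 4: x=1 → posterior Gamma(11, 17/3)

1130972578151889/4096000000000000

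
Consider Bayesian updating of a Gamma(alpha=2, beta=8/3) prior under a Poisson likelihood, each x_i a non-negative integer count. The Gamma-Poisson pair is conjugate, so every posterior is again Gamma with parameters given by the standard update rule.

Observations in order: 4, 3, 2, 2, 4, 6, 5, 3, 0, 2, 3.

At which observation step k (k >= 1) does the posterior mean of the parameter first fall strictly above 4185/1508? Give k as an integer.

obs 1: x=4 → posterior Gamma(6, 11/3)
obs 2: x=3 → posterior Gamma(9, 14/3)
obs 3: x=2 → posterior Gamma(11, 17/3)
obs 4: x=2 → posterior Gamma(13, 20/3)
obs 5: x=4 → posterior Gamma(17, 23/3)
obs 6: x=6 → posterior Gamma(23, 26/3)
obs 7: x=5 → posterior Gamma(28, 29/3)
obs 8: x=3 → posterior Gamma(31, 32/3)
obs 9: x=0 → posterior Gamma(31, 35/3)
obs 10: x=2 → posterior Gamma(33, 38/3)
obs 11: x=3 → posterior Gamma(36, 41/3)

k = 7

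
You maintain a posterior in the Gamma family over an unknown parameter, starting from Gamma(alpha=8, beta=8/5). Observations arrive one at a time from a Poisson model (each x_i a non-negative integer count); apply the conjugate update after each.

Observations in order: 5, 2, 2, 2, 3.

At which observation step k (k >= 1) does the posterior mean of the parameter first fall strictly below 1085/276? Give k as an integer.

obs 1: x=5 → posterior Gamma(13, 13/5)
obs 2: x=2 → posterior Gamma(15, 18/5)
obs 3: x=2 → posterior Gamma(17, 23/5)
obs 4: x=2 → posterior Gamma(19, 28/5)
obs 5: x=3 → posterior Gamma(22, 33/5)

k = 3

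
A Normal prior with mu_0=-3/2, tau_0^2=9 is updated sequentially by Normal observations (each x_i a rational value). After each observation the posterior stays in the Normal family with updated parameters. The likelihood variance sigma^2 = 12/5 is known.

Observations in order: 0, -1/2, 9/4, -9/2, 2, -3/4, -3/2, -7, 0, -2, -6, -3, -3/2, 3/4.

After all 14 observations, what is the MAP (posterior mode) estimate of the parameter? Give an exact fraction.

-1329/856

obs 1: x=0 → posterior Normal(-6/19, 36/19)
obs 2: x=-1/2 → posterior Normal(-27/68, 18/17)
obs 3: x=9/4 → posterior Normal(81/196, 36/49)
obs 4: x=-9/2 → posterior Normal(-189/256, 9/16)
obs 5: x=2 → posterior Normal(-69/316, 36/79)
obs 6: x=-3/4 → posterior Normal(-57/188, 18/47)
obs 7: x=-3/2 → posterior Normal(-51/109, 36/109)
obs 8: x=-7 → posterior Normal(-39/31, 9/31)
obs 9: x=0 → posterior Normal(-156/139, 36/139)
obs 10: x=-2 → posterior Normal(-93/77, 18/77)
obs 11: x=-6 → posterior Normal(-276/169, 36/169)
obs 12: x=-3 → posterior Normal(-321/184, 9/46)
obs 13: x=-3/2 → posterior Normal(-687/398, 36/199)
obs 14: x=3/4 → posterior Normal(-1329/856, 18/107)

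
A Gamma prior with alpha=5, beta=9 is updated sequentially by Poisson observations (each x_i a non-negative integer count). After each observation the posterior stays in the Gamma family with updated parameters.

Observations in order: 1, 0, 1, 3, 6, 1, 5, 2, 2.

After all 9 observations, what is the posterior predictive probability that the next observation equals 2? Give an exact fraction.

152192148894738535140256762375962624/638411683925748518131605316913942641

obs 1: x=1 → posterior Gamma(6, 10)
obs 2: x=0 → posterior Gamma(6, 11)
obs 3: x=1 → posterior Gamma(7, 12)
obs 4: x=3 → posterior Gamma(10, 13)
obs 5: x=6 → posterior Gamma(16, 14)
obs 6: x=1 → posterior Gamma(17, 15)
obs 7: x=5 → posterior Gamma(22, 16)
obs 8: x=2 → posterior Gamma(24, 17)
obs 9: x=2 → posterior Gamma(26, 18)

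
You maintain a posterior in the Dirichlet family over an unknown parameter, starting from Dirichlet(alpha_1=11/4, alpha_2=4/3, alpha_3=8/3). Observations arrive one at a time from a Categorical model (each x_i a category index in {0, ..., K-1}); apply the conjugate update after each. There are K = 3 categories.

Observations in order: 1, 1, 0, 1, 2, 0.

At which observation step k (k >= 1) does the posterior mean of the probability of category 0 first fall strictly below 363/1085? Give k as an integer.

obs 1: x=1 → posterior Dirichlet(11/4, 7/3, 8/3)
obs 2: x=1 → posterior Dirichlet(11/4, 10/3, 8/3)
obs 3: x=0 → posterior Dirichlet(15/4, 10/3, 8/3)
obs 4: x=1 → posterior Dirichlet(15/4, 13/3, 8/3)
obs 5: x=2 → posterior Dirichlet(15/4, 13/3, 11/3)
obs 6: x=0 → posterior Dirichlet(19/4, 13/3, 11/3)

k = 2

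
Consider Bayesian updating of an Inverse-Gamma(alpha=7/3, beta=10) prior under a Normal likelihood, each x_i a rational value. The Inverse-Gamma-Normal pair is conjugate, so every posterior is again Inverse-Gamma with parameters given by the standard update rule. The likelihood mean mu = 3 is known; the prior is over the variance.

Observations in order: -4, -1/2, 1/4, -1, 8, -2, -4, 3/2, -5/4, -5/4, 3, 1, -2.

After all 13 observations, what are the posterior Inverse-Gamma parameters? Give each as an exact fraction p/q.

alpha=53/6, beta=4339/32

obs 1: x=-4 → posterior Inverse-Gamma(17/6, 69/2)
obs 2: x=-1/2 → posterior Inverse-Gamma(10/3, 325/8)
obs 3: x=1/4 → posterior Inverse-Gamma(23/6, 1421/32)
obs 4: x=-1 → posterior Inverse-Gamma(13/3, 1677/32)
obs 5: x=8 → posterior Inverse-Gamma(29/6, 2077/32)
obs 6: x=-2 → posterior Inverse-Gamma(16/3, 2477/32)
obs 7: x=-4 → posterior Inverse-Gamma(35/6, 3261/32)
obs 8: x=3/2 → posterior Inverse-Gamma(19/3, 3297/32)
obs 9: x=-5/4 → posterior Inverse-Gamma(41/6, 1793/16)
obs 10: x=-5/4 → posterior Inverse-Gamma(22/3, 3875/32)
obs 11: x=3 → posterior Inverse-Gamma(47/6, 3875/32)
obs 12: x=1 → posterior Inverse-Gamma(25/3, 3939/32)
obs 13: x=-2 → posterior Inverse-Gamma(53/6, 4339/32)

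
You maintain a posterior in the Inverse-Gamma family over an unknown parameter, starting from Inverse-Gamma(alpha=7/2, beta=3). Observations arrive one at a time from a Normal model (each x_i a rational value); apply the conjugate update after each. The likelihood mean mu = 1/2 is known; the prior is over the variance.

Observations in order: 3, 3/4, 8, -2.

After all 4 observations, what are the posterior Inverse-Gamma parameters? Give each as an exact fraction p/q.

obs 1: x=3 → posterior Inverse-Gamma(4, 49/8)
obs 2: x=3/4 → posterior Inverse-Gamma(9/2, 197/32)
obs 3: x=8 → posterior Inverse-Gamma(5, 1097/32)
obs 4: x=-2 → posterior Inverse-Gamma(11/2, 1197/32)

alpha=11/2, beta=1197/32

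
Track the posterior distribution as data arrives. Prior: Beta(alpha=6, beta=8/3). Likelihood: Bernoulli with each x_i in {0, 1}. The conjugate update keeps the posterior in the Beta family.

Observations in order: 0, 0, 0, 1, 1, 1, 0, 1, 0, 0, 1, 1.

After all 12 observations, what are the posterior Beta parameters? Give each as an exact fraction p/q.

obs 1: x=0 → posterior Beta(6, 11/3)
obs 2: x=0 → posterior Beta(6, 14/3)
obs 3: x=0 → posterior Beta(6, 17/3)
obs 4: x=1 → posterior Beta(7, 17/3)
obs 5: x=1 → posterior Beta(8, 17/3)
obs 6: x=1 → posterior Beta(9, 17/3)
obs 7: x=0 → posterior Beta(9, 20/3)
obs 8: x=1 → posterior Beta(10, 20/3)
obs 9: x=0 → posterior Beta(10, 23/3)
obs 10: x=0 → posterior Beta(10, 26/3)
obs 11: x=1 → posterior Beta(11, 26/3)
obs 12: x=1 → posterior Beta(12, 26/3)

alpha=12, beta=26/3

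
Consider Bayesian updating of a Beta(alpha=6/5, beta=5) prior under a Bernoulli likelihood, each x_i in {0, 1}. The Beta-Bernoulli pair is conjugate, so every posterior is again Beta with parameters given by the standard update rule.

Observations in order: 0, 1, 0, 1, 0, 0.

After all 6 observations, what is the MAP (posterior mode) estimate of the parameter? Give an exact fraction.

11/51

obs 1: x=0 → posterior Beta(6/5, 6)
obs 2: x=1 → posterior Beta(11/5, 6)
obs 3: x=0 → posterior Beta(11/5, 7)
obs 4: x=1 → posterior Beta(16/5, 7)
obs 5: x=0 → posterior Beta(16/5, 8)
obs 6: x=0 → posterior Beta(16/5, 9)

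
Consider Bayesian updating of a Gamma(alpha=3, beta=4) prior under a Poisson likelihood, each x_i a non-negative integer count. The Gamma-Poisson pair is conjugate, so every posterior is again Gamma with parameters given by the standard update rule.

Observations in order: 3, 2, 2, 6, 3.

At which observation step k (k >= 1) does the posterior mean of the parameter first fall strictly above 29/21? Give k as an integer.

k = 3

obs 1: x=3 → posterior Gamma(6, 5)
obs 2: x=2 → posterior Gamma(8, 6)
obs 3: x=2 → posterior Gamma(10, 7)
obs 4: x=6 → posterior Gamma(16, 8)
obs 5: x=3 → posterior Gamma(19, 9)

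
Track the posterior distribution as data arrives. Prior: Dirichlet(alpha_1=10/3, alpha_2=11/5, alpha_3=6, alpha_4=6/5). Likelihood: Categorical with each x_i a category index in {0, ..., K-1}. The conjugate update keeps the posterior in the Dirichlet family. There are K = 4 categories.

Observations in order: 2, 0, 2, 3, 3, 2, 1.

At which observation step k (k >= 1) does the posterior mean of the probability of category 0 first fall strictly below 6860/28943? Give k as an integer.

obs 1: x=2 → posterior Dirichlet(10/3, 11/5, 7, 6/5)
obs 2: x=0 → posterior Dirichlet(13/3, 11/5, 7, 6/5)
obs 3: x=2 → posterior Dirichlet(13/3, 11/5, 8, 6/5)
obs 4: x=3 → posterior Dirichlet(13/3, 11/5, 8, 11/5)
obs 5: x=3 → posterior Dirichlet(13/3, 11/5, 8, 16/5)
obs 6: x=2 → posterior Dirichlet(13/3, 11/5, 9, 16/5)
obs 7: x=1 → posterior Dirichlet(13/3, 16/5, 9, 16/5)

k = 6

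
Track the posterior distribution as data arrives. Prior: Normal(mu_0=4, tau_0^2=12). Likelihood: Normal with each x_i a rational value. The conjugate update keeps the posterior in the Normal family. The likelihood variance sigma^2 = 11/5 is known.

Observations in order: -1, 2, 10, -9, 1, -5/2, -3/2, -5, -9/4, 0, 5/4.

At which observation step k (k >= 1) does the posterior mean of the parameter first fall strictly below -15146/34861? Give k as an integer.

obs 1: x=-1 → posterior Normal(-16/71, 132/71)
obs 2: x=2 → posterior Normal(104/131, 132/131)
obs 3: x=10 → posterior Normal(704/191, 132/191)
obs 4: x=-9 → posterior Normal(164/251, 132/251)
obs 5: x=1 → posterior Normal(224/311, 132/311)
obs 6: x=-5/2 → posterior Normal(74/371, 132/371)
obs 7: x=-3/2 → posterior Normal(-16/431, 132/431)
obs 8: x=-5 → posterior Normal(-316/491, 132/491)
obs 9: x=-9/4 → posterior Normal(-451/551, 132/551)
obs 10: x=0 → posterior Normal(-451/611, 132/611)
obs 11: x=5/4 → posterior Normal(-376/671, 12/61)

k = 8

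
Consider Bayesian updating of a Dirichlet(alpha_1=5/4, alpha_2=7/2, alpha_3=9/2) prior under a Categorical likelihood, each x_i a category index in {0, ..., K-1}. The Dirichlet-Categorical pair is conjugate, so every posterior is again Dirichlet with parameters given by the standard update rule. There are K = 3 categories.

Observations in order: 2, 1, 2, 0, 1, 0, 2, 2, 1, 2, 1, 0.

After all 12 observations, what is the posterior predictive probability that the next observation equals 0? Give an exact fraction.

obs 1: x=2 → posterior Dirichlet(5/4, 7/2, 11/2)
obs 2: x=1 → posterior Dirichlet(5/4, 9/2, 11/2)
obs 3: x=2 → posterior Dirichlet(5/4, 9/2, 13/2)
obs 4: x=0 → posterior Dirichlet(9/4, 9/2, 13/2)
obs 5: x=1 → posterior Dirichlet(9/4, 11/2, 13/2)
obs 6: x=0 → posterior Dirichlet(13/4, 11/2, 13/2)
obs 7: x=2 → posterior Dirichlet(13/4, 11/2, 15/2)
obs 8: x=2 → posterior Dirichlet(13/4, 11/2, 17/2)
obs 9: x=1 → posterior Dirichlet(13/4, 13/2, 17/2)
obs 10: x=2 → posterior Dirichlet(13/4, 13/2, 19/2)
obs 11: x=1 → posterior Dirichlet(13/4, 15/2, 19/2)
obs 12: x=0 → posterior Dirichlet(17/4, 15/2, 19/2)

1/5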